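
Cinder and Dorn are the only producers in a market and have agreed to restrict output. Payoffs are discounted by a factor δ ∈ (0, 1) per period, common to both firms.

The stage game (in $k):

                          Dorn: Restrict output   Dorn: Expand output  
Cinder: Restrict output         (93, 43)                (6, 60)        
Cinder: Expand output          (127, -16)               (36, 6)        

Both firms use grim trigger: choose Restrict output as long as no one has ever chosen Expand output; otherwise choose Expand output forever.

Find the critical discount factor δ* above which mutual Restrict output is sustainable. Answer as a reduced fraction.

For Cinder: deviation gain 127−93 = 34, per-period punishment loss 93−36 = 57. IC gives δ ≥ 34/91.
For Dorn: gain 17, loss 37 per period, so δ ≥ 17/54.
The tighter constraint is Cinder's, so cooperation needs δ ≥ 34/91.

34/91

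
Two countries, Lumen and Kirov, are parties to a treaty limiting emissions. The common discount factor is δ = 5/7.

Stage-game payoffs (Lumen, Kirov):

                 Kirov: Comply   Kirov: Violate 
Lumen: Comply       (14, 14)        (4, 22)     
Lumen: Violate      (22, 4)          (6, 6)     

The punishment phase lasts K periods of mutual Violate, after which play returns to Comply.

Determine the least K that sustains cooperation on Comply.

2

No profitable deviation requires (14−6)(δ+…+δ^K) ≥ 22−14, i.e. δ+…+δ^K ≥ 1 ≈ 1.0000.
With δ = 5/7, the partial sums are K=1: 0.7143, K=2: 1.2245.
K = 2 is the first length at which the sum reaches 1.0000.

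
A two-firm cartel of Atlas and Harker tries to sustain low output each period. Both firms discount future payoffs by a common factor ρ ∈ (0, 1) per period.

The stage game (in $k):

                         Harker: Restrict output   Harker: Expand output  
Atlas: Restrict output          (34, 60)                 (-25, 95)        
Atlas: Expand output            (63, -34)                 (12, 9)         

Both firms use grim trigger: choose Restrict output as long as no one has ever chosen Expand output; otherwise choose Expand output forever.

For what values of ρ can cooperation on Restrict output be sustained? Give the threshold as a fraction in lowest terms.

Atlas: cooperation gives 34 each period; deviation gives 63 once then 12 forever.
  34/(1−ρ) ≥ 63 + 12ρ/(1−ρ) ⇒ ρ ≥ 29/51.
Harker: cooperation gives 60 each period; deviation gives 95 once then 9 forever.
  ρ ≥ 35/86.
Both must hold, so the binding constraint is Atlas's: ρ ≥ 29/51.

29/51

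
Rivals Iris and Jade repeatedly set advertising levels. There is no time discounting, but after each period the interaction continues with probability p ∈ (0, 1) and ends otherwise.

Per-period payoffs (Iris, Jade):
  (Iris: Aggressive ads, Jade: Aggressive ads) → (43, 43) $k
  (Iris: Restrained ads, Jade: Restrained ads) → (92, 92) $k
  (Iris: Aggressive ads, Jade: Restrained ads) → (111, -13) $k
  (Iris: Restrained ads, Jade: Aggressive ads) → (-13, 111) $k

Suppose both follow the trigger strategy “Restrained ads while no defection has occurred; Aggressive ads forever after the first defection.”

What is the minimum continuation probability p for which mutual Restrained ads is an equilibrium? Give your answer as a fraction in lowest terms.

19/68

With no time discounting, the continuation probability p plays the role of the discount factor.
Grim-trigger IC: 92/(1−p) ≥ 111 + 43p/(1−p) ⇒ p ≥ (111−92)/(111−43) = 19/68.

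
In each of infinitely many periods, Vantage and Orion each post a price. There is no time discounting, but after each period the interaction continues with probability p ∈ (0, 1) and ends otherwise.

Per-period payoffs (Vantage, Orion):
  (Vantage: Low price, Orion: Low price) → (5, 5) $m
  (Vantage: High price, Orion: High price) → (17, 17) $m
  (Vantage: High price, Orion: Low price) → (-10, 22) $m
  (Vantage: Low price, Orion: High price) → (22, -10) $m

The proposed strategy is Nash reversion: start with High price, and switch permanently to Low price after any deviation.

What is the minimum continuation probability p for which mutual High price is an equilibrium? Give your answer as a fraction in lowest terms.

5/17

Expected cooperation value is 17 + p·17 + p²·17 + … = 17/(1−p); deviation gives 22 + p·5/(1−p).
17 ≥ 22(1−p) + 5p ⇒ 17p ≥ 5 ⇒ p ≥ 5/17.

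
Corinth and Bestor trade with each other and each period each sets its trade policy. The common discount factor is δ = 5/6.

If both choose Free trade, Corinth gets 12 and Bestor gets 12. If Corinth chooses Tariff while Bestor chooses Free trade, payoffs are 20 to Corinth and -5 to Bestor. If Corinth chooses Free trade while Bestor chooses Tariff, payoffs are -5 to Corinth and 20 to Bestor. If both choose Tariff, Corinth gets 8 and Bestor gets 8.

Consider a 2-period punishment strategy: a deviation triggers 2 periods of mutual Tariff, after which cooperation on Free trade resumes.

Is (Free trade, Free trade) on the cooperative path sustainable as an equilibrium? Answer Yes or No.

No

IC: δ+…+δ^2 ≥ (20−12)/(12−8) = 2.
At δ = 5/6: partial sum = 1.5278 < 2.0000. Cooperation not sustainable.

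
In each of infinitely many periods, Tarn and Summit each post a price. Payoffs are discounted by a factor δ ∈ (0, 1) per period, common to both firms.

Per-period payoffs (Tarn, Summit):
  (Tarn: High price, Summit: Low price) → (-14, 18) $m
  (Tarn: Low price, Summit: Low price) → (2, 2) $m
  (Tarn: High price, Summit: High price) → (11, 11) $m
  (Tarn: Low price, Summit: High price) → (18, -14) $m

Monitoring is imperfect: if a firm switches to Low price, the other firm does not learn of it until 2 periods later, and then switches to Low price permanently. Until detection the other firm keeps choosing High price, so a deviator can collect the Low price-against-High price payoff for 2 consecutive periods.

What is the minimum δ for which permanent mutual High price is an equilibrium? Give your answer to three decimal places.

0.661

A deviator earns 18 for 2 periods, then 2 forever; cooperating earns 11 forever. Multiplying the IC by (1−δ):
11 ≥ 18(1−δ^2) + 2δ^2, so 16·δ^2 ≥ 7 and δ^2 ≥ 7/16.
δ ≥ (7/16)^(1/2) ≈ 0.661.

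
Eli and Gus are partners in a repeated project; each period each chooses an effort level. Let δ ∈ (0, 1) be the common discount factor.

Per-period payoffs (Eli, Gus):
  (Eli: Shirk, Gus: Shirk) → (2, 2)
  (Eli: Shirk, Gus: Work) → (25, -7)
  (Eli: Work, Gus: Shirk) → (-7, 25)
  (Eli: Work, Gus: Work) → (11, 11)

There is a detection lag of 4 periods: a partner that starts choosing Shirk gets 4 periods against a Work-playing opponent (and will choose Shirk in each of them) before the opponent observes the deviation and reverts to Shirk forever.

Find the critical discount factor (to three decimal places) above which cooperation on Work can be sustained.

0.883

A deviator earns 25 for 4 periods, then 2 forever; cooperating earns 11 forever. Multiplying the IC by (1−δ):
11 ≥ 25(1−δ^4) + 2δ^4, so 23·δ^4 ≥ 14 and δ^4 ≥ 14/23.
δ ≥ (14/23)^(1/4) ≈ 0.883.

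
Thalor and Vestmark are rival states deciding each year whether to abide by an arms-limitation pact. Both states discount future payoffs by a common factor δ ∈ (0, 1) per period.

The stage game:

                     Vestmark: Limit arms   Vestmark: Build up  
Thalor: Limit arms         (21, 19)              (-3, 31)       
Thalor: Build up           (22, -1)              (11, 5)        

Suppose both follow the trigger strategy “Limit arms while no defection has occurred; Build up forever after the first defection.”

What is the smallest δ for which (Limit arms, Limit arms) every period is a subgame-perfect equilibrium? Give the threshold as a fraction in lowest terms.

6/13

For Thalor: deviation gain 22−21 = 1, per-period punishment loss 21−11 = 10. IC gives δ ≥ 1/11.
For Vestmark: gain 12, loss 14 per period, so δ ≥ 12/26 = 6/13.
The tighter constraint is Vestmark's, so cooperation needs δ ≥ 6/13.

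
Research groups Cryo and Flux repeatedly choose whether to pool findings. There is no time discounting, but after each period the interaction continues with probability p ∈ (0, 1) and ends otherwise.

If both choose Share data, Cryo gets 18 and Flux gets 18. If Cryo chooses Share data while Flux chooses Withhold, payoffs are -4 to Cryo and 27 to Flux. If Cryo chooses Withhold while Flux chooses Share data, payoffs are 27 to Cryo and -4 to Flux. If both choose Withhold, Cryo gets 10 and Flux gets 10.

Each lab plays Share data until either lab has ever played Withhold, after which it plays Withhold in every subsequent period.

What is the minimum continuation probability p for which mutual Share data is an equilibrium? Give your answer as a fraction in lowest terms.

Expected cooperation value is 18 + p·18 + p²·18 + … = 18/(1−p); deviation gives 27 + p·10/(1−p).
18 ≥ 27(1−p) + 10p ⇒ 17p ≥ 9 ⇒ p ≥ 9/17.

9/17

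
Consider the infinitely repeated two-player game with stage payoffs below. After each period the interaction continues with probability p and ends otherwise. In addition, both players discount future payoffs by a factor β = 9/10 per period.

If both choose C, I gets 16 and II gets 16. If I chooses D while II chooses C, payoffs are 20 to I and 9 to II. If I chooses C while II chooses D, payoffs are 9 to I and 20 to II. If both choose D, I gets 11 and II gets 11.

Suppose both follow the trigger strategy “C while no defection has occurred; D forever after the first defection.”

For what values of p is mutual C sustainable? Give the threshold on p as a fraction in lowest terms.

Expected continuation weight on next period's payoff is β·p = 9/10·p, which plays the role of the discount factor.
Cooperation requires 9/10·p ≥ (20−16)/(20−11) = 4/9, hence p ≥ 40/81.

40/81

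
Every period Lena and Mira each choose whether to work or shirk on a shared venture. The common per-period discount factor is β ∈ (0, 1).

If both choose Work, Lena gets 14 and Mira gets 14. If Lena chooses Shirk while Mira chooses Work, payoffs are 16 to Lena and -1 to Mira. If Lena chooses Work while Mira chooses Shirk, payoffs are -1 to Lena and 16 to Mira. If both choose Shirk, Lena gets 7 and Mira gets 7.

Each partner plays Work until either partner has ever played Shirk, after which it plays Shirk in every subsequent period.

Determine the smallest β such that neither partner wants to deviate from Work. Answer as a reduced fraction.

2/9

Under grim trigger the critical discount factor is (T−C)/(T−P) with T = 16, C = 14, P = 7.
β* = (16−14)/(16−7) = 2/9.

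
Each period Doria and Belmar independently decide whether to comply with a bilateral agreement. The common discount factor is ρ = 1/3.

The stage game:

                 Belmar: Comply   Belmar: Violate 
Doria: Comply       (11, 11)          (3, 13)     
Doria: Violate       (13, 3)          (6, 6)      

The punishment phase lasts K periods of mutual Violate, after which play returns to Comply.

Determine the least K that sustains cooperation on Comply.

2

IC: ρ(1−ρ^K)/(1−ρ) ≥ (13−11)/(11−6) = 2/5.
With ρ = 1/3: need 1 − ρ^K ≥ 2/5·(1−1/3)/(1/3), i.e. ρ^K ≤ 0.2000.
Since (1/3)^1 = 0.3333 and (1/3)^2 = 0.1111, the smallest such K is 2.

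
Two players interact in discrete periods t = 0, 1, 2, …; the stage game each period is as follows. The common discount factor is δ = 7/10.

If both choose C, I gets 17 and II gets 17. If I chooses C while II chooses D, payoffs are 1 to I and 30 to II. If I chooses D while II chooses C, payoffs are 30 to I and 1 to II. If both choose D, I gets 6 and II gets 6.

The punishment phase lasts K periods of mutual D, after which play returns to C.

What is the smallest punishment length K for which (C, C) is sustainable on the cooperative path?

Need Σ_{k=1}^{K} δ^k ≥ (30−17)/(17−6) = 1.1818 at δ = 7/10.
At K = 1 the sum is 0.7000 < 1.1818; at K = 2 it is 1.1900 ≥ 1.1818.
So the minimum punishment length is K = 2.

2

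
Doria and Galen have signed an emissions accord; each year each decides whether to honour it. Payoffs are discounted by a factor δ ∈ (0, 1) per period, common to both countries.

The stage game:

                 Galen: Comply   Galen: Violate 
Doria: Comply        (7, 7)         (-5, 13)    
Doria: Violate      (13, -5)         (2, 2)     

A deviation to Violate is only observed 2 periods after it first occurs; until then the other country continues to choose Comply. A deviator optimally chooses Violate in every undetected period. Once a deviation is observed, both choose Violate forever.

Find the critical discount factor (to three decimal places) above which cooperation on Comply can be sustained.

0.739

The best deviation is to choose Violate for all 2 undetected periods, earning 13 each, then 2 forever once detected.
Deviation value: 13(1−δ^2)/(1−δ) + 2δ^2/(1−δ); cooperation value: 7/(1−δ).
IC: 7 ≥ 13(1−δ^2) + 2δ^2 = 13 − 11δ^2.
So δ^2 ≥ 6/11, giving δ ≥ (6/11)^(1/2) ≈ 0.739.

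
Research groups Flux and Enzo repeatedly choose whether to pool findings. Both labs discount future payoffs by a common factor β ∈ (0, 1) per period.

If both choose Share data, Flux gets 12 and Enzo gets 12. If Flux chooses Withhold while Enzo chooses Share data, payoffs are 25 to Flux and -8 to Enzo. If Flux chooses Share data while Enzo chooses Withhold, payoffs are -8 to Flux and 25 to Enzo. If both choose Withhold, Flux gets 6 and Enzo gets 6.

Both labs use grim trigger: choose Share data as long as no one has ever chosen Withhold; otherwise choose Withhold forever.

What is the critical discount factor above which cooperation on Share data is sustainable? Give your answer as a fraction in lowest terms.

12/(1−β) ≥ 25 + 6β/(1−β)
12 ≥ 25 − 19β
β ≥ 13/19.

13/19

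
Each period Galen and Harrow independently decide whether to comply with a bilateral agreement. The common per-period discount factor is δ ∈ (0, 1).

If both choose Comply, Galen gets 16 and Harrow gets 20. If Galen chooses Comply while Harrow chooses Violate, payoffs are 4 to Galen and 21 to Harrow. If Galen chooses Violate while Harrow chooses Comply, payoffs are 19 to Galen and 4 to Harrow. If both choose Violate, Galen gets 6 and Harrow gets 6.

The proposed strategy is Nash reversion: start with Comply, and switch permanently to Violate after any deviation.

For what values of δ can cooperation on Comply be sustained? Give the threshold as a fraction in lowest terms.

For Galen: deviation gain 19−16 = 3, per-period punishment loss 16−6 = 10. IC gives δ ≥ 3/13.
For Harrow: gain 1, loss 14 per period, so δ ≥ 1/15.
The tighter constraint is Galen's, so cooperation needs δ ≥ 3/13.

3/13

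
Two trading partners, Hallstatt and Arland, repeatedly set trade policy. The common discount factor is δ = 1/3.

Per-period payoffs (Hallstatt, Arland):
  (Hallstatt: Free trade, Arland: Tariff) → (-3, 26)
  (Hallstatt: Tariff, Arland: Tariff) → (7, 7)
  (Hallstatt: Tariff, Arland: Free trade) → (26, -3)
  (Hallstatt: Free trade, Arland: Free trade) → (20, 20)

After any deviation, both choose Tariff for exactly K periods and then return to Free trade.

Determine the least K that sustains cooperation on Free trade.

3

IC: δ(1−δ^K)/(1−δ) ≥ (26−20)/(20−7) = 6/13.
With δ = 1/3: need 1 − δ^K ≥ 6/13·(1−1/3)/(1/3), i.e. δ^K ≤ 0.0769.
Since (1/3)^2 = 0.1111 and (1/3)^3 = 0.0370, the smallest such K is 3.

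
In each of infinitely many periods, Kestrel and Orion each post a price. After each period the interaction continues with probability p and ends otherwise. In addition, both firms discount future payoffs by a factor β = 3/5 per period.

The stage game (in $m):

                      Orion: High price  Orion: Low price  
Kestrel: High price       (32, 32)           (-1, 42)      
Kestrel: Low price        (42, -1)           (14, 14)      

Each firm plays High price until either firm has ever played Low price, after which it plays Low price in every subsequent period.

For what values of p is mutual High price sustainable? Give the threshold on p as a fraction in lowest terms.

25/42

Expected continuation weight on next period's payoff is β·p = 3/5·p, which plays the role of the discount factor.
Cooperation requires 3/5·p ≥ (42−32)/(42−14) = 5/14, hence p ≥ 25/42.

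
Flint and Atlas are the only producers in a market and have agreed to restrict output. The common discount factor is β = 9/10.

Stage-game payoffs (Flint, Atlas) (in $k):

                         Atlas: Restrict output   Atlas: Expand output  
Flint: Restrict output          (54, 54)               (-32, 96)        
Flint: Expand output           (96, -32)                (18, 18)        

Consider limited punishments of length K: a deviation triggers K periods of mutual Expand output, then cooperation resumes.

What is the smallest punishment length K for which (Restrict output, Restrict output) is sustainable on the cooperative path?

Need Σ_{k=1}^{K} β^k ≥ (96−54)/(54−18) = 1.1667 at β = 9/10.
At K = 1 the sum is 0.9000 < 1.1667; at K = 2 it is 1.7100 ≥ 1.1667.
So the minimum punishment length is K = 2.

2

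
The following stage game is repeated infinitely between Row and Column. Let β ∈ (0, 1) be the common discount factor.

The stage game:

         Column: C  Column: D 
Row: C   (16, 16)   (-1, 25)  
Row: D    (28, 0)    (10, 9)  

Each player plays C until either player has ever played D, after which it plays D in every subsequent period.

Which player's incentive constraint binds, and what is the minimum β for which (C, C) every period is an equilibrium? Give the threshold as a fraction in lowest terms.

Row; β ≥ 2/3

Row's threshold: (28−16)/(28−10) = 2/3.
Column's threshold: (25−16)/(25−9) = 9/16.
2/3 > 9/16, so Row binds and β* = 2/3.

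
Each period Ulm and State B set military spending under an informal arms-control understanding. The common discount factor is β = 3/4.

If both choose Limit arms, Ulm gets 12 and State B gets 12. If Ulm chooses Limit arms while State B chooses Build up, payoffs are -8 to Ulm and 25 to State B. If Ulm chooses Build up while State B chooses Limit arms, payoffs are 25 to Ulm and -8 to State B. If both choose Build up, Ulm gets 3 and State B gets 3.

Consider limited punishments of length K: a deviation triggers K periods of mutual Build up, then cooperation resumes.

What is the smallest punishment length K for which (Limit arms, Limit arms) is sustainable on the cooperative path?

3

No profitable deviation requires (12−3)(β+…+β^K) ≥ 25−12, i.e. β+…+β^K ≥ 13/9 ≈ 1.4444.
With β = 3/4, the partial sums are K=1: 0.7500, K=2: 1.3125, K=3: 1.7344.
K = 3 is the first length at which the sum reaches 1.4444.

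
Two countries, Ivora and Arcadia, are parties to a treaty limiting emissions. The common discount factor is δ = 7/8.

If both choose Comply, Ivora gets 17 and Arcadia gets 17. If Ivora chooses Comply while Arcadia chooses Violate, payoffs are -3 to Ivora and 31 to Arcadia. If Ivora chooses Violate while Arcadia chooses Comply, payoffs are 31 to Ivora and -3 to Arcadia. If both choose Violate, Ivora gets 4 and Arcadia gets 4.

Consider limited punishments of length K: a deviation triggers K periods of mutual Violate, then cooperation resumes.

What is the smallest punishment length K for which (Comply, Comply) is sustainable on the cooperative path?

No profitable deviation requires (17−4)(δ+…+δ^K) ≥ 31−17, i.e. δ+…+δ^K ≥ 14/13 ≈ 1.0769.
With δ = 7/8, the partial sums are K=1: 0.8750, K=2: 1.6406.
K = 2 is the first length at which the sum reaches 1.0769.

2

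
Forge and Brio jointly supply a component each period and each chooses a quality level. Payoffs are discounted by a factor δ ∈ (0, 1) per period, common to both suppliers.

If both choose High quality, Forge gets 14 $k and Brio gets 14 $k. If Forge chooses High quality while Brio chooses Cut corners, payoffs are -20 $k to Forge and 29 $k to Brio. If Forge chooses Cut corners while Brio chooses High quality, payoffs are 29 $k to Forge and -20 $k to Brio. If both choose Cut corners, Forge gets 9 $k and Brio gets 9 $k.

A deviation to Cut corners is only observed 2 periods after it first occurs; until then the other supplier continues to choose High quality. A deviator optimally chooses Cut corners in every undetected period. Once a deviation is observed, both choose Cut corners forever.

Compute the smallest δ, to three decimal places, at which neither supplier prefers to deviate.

A deviator earns 29 for 2 periods, then 9 forever; cooperating earns 14 forever. Multiplying the IC by (1−δ):
14 ≥ 29(1−δ^2) + 9δ^2, so 20·δ^2 ≥ 15 and δ^2 ≥ 3/4.
δ ≥ (3/4)^(1/2) ≈ 0.866.

0.866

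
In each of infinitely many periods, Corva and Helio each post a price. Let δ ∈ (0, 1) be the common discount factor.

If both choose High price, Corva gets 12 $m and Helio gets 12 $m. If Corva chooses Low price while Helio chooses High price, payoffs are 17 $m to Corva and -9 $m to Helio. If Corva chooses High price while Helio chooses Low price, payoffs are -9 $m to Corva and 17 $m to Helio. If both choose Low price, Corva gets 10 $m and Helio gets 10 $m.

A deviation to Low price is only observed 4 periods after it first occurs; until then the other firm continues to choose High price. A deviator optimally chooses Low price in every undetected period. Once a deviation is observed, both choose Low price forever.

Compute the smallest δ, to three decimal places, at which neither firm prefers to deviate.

0.919

The best deviation is to choose Low price for all 4 undetected periods, earning 17 each, then 10 forever once detected.
Deviation value: 17(1−δ^4)/(1−δ) + 10δ^4/(1−δ); cooperation value: 12/(1−δ).
IC: 12 ≥ 17(1−δ^4) + 10δ^4 = 17 − 7δ^4.
So δ^4 ≥ 5/7, giving δ ≥ (5/7)^(1/4) ≈ 0.919.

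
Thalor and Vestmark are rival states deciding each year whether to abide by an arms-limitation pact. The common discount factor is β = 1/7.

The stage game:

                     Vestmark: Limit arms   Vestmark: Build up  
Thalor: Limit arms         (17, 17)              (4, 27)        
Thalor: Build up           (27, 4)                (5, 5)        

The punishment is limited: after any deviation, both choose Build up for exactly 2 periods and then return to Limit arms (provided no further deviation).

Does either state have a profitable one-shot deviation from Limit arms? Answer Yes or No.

Comparing payoff streams over the 3 periods until play realigns: cooperate → 17(1+β+…+β^2); deviate → 27 + 5(β+…+β^2).
Cooperation is sustained iff (17−5)(β+…+β^2) ≥ 27−17.
β+…+β^2 = 1/7·(1−(1/7)^2)/(1−1/7) = 0.1633, and (27−17)/(17−5) = 0.8333.
0.1633 < 0.8333, so cooperation is not sustainable.

Yes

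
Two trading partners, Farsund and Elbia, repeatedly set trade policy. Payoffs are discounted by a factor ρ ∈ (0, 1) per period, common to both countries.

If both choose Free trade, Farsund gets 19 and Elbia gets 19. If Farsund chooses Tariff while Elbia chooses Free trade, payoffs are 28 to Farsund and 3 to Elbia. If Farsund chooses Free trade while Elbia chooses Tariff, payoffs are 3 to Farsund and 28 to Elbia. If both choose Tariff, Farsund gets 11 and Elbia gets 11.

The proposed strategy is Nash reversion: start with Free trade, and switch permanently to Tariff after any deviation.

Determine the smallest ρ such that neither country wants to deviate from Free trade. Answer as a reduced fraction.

9/17

Cooperation forever yields 19 each period: 19/(1−ρ).
Deviating yields 28 once, then 11 forever: 28 + 11ρ/(1−ρ).
No profitable deviation requires 19/(1−ρ) ≥ 28 + 11ρ/(1−ρ).
Multiplying by (1−ρ): 19 ≥ 28(1−ρ) + 11ρ = 28 − 17ρ.
So 17ρ ≥ 9, i.e. ρ ≥ 9/17.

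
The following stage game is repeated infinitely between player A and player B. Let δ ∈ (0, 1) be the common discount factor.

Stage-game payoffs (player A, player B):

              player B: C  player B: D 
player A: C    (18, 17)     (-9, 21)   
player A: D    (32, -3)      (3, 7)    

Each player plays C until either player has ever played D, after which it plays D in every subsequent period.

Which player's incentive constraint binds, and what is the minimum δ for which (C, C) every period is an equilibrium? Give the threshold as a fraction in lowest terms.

For player A: deviation gain 32−18 = 14, per-period punishment loss 18−3 = 15. IC gives δ ≥ 14/29.
For player B: gain 4, loss 10 per period, so δ ≥ 4/14 = 2/7.
The tighter constraint is player A's, so cooperation needs δ ≥ 14/29.

player A; δ ≥ 14/29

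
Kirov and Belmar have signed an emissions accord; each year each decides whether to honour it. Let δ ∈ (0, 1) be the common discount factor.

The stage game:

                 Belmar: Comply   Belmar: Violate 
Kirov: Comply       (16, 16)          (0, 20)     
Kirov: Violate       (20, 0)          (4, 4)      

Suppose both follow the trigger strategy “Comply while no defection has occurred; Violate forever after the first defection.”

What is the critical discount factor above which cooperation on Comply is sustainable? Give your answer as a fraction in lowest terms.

Under grim trigger the critical discount factor is (T−C)/(T−P) with T = 20, C = 16, P = 4.
δ* = (20−16)/(20−4) = 4/16 = 1/4.

1/4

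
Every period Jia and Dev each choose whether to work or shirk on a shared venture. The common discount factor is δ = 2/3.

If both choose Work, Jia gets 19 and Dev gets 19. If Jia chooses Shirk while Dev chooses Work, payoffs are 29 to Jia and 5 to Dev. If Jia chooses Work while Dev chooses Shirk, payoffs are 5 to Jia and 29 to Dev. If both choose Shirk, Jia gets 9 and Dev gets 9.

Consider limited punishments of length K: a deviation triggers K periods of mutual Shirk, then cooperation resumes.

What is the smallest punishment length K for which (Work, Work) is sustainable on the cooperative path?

Need Σ_{k=1}^{K} δ^k ≥ (29−19)/(19−9) = 1.0000 at δ = 2/3.
At K = 1 the sum is 0.6667 < 1.0000; at K = 2 it is 1.1111 ≥ 1.0000.
So the minimum punishment length is K = 2.

2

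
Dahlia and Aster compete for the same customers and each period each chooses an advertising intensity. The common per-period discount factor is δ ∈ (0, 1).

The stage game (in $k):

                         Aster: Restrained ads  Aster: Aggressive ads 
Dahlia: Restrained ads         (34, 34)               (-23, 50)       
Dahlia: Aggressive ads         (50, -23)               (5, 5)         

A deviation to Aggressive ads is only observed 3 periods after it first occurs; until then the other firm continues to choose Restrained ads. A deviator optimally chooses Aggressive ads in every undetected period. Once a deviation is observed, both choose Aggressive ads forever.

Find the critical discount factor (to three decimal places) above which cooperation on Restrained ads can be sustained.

0.708

Deviating for the 3 undetected periods gains 50−34 = 16 per period over cooperation, then loses 34−5 = 29 per period forever once punishment starts.
Gain: 16(1 + δ + … + δ^2); loss: 29·δ^3/(1−δ).
No profitable deviation ⇔ 16(1−δ^3) ≤ 29·δ^3, i.e. δ^3 ≥ 16/(16+29) = 16/45.
Hence δ ≥ (16/45)^(1/3) ≈ 0.708.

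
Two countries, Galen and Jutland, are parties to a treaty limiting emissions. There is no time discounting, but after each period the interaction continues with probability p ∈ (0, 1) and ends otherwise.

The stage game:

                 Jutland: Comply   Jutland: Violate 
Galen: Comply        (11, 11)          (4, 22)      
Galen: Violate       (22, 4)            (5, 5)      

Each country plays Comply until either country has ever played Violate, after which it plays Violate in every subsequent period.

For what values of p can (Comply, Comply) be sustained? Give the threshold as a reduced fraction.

11/17

Expected cooperation value is 11 + p·11 + p²·11 + … = 11/(1−p); deviation gives 22 + p·5/(1−p).
11 ≥ 22(1−p) + 5p ⇒ 17p ≥ 11 ⇒ p ≥ 11/17.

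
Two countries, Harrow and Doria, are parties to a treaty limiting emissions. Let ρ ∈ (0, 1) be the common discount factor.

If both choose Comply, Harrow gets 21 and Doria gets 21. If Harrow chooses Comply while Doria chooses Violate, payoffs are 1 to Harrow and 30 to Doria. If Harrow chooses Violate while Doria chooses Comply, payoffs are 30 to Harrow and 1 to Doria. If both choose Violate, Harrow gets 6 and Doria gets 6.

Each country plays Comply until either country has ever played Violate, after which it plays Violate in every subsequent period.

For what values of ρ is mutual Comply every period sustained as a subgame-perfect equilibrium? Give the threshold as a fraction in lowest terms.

3/8

21/(1−ρ) ≥ 30 + 6ρ/(1−ρ)
21 ≥ 30 − 24ρ
ρ ≥ 9/24 = 3/8.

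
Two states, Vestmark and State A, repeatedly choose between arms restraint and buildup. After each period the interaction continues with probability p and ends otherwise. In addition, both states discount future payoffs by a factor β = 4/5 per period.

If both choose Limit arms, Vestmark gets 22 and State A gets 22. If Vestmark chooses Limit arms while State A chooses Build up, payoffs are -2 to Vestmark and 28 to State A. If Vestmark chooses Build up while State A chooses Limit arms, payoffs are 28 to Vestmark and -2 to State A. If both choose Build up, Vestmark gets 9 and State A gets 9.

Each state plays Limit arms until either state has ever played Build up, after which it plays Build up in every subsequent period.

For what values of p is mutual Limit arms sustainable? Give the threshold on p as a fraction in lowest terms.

Expected continuation weight on next period's payoff is β·p = 4/5·p, which plays the role of the discount factor.
Cooperation requires 4/5·p ≥ (28−22)/(28−9) = 6/19, hence p ≥ 15/38.

15/38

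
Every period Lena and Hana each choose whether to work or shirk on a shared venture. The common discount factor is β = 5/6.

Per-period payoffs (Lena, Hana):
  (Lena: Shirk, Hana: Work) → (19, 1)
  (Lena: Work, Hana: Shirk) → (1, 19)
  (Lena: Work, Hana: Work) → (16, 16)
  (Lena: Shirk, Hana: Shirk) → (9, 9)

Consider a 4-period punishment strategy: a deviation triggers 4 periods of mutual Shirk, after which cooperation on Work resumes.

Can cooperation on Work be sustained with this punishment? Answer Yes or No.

Yes

IC: β+…+β^4 ≥ (19−16)/(16−9) = 3/7.
At β = 5/6: partial sum = 2.5887 ≥ 0.4286. Cooperation sustainable.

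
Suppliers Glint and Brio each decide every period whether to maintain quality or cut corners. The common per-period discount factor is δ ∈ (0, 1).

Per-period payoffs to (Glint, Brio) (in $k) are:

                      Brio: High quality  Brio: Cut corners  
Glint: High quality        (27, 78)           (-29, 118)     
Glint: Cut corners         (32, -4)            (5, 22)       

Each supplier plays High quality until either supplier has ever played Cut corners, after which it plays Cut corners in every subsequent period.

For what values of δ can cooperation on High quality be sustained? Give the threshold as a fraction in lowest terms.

For Glint: deviation gain 32−27 = 5, per-period punishment loss 27−5 = 22. IC gives δ ≥ 5/27.
For Brio: gain 40, loss 56 per period, so δ ≥ 40/96 = 5/12.
The tighter constraint is Brio's, so cooperation needs δ ≥ 5/12.

5/12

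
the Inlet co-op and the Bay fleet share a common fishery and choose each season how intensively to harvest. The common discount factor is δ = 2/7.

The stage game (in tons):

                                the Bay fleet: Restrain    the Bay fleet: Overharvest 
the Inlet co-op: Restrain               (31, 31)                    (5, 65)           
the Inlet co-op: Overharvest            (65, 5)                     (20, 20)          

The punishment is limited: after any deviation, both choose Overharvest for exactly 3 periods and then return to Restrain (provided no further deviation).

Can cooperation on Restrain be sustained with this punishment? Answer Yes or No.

No

IC: δ+…+δ^3 ≥ (65−31)/(31−20) = 34/11.
At δ = 2/7: partial sum = 0.3907 < 3.0909. Cooperation not sustainable.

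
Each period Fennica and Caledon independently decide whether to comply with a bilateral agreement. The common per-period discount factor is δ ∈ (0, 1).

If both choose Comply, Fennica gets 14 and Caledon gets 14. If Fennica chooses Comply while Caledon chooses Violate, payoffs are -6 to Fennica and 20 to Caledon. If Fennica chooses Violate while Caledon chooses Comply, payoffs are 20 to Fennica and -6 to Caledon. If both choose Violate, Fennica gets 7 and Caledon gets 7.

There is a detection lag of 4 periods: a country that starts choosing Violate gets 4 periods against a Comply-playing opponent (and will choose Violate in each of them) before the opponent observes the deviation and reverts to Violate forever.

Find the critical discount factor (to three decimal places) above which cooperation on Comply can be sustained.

0.824

Deviating for the 4 undetected periods gains 20−14 = 6 per period over cooperation, then loses 14−7 = 7 per period forever once punishment starts.
Gain: 6(1 + δ + … + δ^3); loss: 7·δ^4/(1−δ).
No profitable deviation ⇔ 6(1−δ^4) ≤ 7·δ^4, i.e. δ^4 ≥ 6/(6+7) = 6/13.
Hence δ ≥ (6/13)^(1/4) ≈ 0.824.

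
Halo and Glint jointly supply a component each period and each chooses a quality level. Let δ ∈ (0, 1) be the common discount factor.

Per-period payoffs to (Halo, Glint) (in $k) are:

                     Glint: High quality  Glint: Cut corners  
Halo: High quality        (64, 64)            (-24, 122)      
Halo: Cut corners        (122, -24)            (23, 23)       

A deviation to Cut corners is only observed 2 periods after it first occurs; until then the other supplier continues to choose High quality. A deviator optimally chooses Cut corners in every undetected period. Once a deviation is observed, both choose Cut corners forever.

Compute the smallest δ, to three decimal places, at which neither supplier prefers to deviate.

0.765

Deviating for the 2 undetected periods gains 122−64 = 58 per period over cooperation, then loses 64−23 = 41 per period forever once punishment starts.
Gain: 58(1 + δ + … + δ^1); loss: 41·δ^2/(1−δ).
No profitable deviation ⇔ 58(1−δ^2) ≤ 41·δ^2, i.e. δ^2 ≥ 58/(58+41) = 58/99.
Hence δ ≥ (58/99)^(1/2) ≈ 0.765.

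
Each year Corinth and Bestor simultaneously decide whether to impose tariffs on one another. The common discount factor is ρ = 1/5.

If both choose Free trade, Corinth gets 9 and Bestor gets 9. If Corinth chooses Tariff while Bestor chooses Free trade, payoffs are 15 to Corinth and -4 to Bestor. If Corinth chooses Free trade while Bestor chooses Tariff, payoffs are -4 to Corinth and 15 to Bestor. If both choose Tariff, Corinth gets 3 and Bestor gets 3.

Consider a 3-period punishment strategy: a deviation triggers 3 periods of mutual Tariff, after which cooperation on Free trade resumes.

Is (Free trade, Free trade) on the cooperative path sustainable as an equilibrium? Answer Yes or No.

Comparing payoff streams over the 4 periods until play realigns: cooperate → 9(1+ρ+…+ρ^3); deviate → 15 + 3(ρ+…+ρ^3).
Cooperation is sustained iff (9−3)(ρ+…+ρ^3) ≥ 15−9.
ρ+…+ρ^3 = 1/5·(1−(1/5)^3)/(1−1/5) = 0.2480, and (15−9)/(9−3) = 1.0000.
0.2480 < 1.0000, so cooperation is not sustainable.

No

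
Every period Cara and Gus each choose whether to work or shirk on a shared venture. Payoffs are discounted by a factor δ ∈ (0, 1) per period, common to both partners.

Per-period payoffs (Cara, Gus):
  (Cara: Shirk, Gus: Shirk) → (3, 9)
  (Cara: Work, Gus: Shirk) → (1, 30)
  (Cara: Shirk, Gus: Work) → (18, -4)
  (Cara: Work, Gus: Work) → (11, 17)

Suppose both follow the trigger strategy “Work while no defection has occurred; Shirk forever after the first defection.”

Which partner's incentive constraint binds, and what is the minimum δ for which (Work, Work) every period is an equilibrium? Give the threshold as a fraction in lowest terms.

Gus; δ ≥ 13/21

Cara's threshold: (18−11)/(18−3) = 7/15.
Gus's threshold: (30−17)/(30−9) = 13/21.
7/15 < 13/21, so Gus binds and δ* = 13/21.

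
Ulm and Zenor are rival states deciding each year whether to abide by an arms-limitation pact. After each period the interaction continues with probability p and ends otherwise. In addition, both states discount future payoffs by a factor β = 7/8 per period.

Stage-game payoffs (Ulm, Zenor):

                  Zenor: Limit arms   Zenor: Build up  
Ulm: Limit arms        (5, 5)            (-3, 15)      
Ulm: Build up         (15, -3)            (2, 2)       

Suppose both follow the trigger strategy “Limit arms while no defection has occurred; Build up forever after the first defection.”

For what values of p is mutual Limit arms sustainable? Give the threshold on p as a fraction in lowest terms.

Expected continuation weight on next period's payoff is β·p = 7/8·p, which plays the role of the discount factor.
Cooperation requires 7/8·p ≥ (15−5)/(15−2) = 10/13, hence p ≥ 80/91.

80/91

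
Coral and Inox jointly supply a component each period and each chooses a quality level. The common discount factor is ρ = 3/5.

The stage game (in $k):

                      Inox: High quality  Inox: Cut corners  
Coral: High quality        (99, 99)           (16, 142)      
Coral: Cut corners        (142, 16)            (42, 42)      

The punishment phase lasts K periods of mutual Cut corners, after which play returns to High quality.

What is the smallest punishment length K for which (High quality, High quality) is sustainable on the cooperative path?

2

IC: ρ(1−ρ^K)/(1−ρ) ≥ (142−99)/(99−42) = 43/57.
With ρ = 3/5: need 1 − ρ^K ≥ 43/57·(1−3/5)/(3/5), i.e. ρ^K ≤ 0.4971.
Since (3/5)^1 = 0.6000 and (3/5)^2 = 0.3600, the smallest such K is 2.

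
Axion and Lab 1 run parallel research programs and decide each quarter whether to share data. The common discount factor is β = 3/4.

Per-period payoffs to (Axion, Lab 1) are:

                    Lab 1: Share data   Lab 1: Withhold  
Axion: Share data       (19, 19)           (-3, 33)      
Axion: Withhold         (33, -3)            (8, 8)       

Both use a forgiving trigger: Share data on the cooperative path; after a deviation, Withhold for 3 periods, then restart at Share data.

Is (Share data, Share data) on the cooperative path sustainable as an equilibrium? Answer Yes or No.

Comparing payoff streams over the 4 periods until play realigns: cooperate → 19(1+β+…+β^3); deviate → 33 + 8(β+…+β^3).
Cooperation is sustained iff (19−8)(β+…+β^3) ≥ 33−19.
β+…+β^3 = 3/4·(1−(3/4)^3)/(1−3/4) = 1.7344, and (33−19)/(19−8) = 1.2727.
1.7344 ≥ 1.2727, so cooperation is sustainable.

Yes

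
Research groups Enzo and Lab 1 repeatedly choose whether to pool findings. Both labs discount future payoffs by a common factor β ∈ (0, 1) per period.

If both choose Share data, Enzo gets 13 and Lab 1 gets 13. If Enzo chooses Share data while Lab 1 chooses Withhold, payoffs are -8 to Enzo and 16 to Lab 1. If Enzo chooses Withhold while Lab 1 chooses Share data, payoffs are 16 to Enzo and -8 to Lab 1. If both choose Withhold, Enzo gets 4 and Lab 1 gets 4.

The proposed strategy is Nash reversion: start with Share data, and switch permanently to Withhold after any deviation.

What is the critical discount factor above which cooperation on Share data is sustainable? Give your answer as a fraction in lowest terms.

1/4

One-period gain from deviating is 16 − 13 = 3. The loss is 13 − 4 = 9 in every subsequent period, with present value 9·β/(1−β).
Deviation is unprofitable when 9·β/(1−β) ≥ 3, i.e. β/(1−β) ≥ 1/3.
Equivalently β ≥ 3/(3+9) = 1/4.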